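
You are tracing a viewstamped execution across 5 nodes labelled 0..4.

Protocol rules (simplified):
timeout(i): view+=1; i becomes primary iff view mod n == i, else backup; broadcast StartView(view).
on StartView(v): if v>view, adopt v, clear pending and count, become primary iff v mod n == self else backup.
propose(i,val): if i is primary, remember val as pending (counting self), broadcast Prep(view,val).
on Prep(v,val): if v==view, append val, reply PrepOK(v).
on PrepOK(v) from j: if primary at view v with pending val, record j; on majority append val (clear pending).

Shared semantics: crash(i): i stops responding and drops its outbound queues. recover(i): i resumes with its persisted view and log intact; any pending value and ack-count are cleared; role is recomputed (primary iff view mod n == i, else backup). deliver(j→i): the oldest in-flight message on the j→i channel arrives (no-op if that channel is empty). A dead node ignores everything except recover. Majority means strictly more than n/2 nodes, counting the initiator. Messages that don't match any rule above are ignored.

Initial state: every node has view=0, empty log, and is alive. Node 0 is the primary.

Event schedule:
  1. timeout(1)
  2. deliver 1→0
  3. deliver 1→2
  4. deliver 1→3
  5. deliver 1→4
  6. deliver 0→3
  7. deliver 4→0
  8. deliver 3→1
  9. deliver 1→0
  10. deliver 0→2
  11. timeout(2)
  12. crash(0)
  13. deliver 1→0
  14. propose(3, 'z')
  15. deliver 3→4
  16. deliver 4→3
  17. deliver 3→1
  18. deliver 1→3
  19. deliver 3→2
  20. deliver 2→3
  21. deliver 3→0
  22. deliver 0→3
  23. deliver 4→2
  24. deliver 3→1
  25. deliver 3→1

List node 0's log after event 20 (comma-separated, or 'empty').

empty

step 1 timeout(1): 1={prim,v=1,log=-}
step 2 deliver 1→0: 0={back,v=1,log=-}
step 3 deliver 1→2: 2={back,v=1,log=-}
step 4 deliver 1→3: 3={back,v=1,log=-}
step 5 deliver 1→4: 4={back,v=1,log=-}
step 6 deliver 0→3: —
step 7 deliver 4→0: —
step 8 deliver 3→1: —
step 9 deliver 1→0: —
step 10 deliver 0→2: —
step 11 timeout(2): 2={prim,v=2,log=-}
step 12 crash(0): 0={✗back,v=1,log=-}
step 13 deliver 1→0: —
step 14 propose(3,'z'): —
step 15 deliver 3→4: —
step 16 deliver 4→3: —
step 17 deliver 3→1: —
step 18 deliver 1→3: —
step 19 deliver 3→2: —
step 20 deliver 2→3: 3={back,v=2,log=-}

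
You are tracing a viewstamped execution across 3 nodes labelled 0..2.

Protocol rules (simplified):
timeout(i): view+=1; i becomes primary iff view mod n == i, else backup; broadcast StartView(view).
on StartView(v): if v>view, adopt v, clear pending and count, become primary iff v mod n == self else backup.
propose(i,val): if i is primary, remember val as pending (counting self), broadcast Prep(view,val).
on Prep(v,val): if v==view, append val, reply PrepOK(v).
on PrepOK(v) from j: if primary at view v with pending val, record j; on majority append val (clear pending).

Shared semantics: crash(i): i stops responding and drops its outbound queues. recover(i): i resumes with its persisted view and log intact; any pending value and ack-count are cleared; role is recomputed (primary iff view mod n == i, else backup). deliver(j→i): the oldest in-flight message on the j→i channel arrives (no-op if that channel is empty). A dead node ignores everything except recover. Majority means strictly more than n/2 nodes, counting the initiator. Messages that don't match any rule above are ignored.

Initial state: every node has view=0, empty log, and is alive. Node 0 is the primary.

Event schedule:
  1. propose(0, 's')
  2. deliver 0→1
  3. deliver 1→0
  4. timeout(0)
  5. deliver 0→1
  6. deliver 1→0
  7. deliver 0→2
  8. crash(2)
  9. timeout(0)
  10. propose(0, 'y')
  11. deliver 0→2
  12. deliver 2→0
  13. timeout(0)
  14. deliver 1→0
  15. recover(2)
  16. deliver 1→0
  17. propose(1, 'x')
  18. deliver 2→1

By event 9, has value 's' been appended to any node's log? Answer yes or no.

1. propose(0,'s'):  nop
2. deliver 0→1:  <1:back v0 s>
3. deliver 1→0:  <0:prim v0 s>
4. timeout(0):  <0:back v1 s>
5. deliver 0→1:  <1:prim v1 s>
6. deliver 1→0:  nop
7. deliver 0→2:  <2:back v0 s>
8. crash(2):  <2:✗back v0 s>
9. timeout(0):  <0:back v2 s>

yes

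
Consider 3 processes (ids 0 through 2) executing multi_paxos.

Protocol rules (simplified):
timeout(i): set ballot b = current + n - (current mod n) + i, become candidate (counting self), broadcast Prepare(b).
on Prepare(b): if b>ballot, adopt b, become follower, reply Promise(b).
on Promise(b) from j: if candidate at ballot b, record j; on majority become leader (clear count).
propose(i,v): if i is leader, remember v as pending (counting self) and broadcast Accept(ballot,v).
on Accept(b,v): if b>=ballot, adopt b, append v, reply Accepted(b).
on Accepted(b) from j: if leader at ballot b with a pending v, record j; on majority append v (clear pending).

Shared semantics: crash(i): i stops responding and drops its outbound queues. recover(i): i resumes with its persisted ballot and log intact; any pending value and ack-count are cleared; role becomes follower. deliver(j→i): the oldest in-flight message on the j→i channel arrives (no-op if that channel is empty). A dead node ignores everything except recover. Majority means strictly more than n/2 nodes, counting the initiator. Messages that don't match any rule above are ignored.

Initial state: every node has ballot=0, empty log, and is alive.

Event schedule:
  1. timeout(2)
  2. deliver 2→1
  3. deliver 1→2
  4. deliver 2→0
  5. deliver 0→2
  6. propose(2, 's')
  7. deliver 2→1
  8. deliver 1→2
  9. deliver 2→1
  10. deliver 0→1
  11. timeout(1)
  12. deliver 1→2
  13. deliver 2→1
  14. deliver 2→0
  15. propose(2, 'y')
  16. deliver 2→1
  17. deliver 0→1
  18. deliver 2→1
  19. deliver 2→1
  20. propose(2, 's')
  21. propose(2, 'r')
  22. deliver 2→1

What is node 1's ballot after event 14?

[1] timeout(2) → N2(cand b5 [-])
[2] deliver 2→1 → N1(foll b5 [-])
[3] deliver 1→2 → N2(lead b5 [-])
[4] deliver 2→0 → N0(foll b5 [-])
[5] deliver 0→2 → ∅
[6] propose(2,'s') → ∅
[7] deliver 2→1 → N1(foll b5 [s])
[8] deliver 1→2 → N2(lead b5 [s])
[9] deliver 2→1 → ∅
[10] deliver 0→1 → ∅
[11] timeout(1) → N1(cand b7 [s])
[12] deliver 1→2 → N2(foll b7 [s])
[13] deliver 2→1 → N1(lead b7 [s])
[14] deliver 2→0 → N0(foll b5 [s])

7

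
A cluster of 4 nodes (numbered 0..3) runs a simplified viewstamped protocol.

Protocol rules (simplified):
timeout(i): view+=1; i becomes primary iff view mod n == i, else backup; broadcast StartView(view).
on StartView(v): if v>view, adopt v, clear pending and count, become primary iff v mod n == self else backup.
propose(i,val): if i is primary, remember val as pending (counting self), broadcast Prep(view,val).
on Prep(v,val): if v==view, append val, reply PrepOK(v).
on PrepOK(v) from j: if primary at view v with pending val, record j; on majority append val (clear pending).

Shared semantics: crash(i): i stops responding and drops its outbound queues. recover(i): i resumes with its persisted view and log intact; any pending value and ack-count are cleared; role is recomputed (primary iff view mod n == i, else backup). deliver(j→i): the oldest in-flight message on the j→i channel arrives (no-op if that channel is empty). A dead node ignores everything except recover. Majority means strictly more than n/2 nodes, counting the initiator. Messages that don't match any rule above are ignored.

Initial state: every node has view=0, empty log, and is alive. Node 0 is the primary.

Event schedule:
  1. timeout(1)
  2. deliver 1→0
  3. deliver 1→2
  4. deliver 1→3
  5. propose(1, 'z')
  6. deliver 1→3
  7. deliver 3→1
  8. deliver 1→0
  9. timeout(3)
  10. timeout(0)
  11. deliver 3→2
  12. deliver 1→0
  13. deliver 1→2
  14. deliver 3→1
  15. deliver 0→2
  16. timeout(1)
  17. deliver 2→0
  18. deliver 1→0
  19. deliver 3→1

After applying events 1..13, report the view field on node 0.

2

[1] timeout(1) → N1(prim v1 [-])
[2] deliver 1→0 → N0(back v1 [-])
[3] deliver 1→2 → N2(back v1 [-])
[4] deliver 1→3 → N3(back v1 [-])
[5] propose(1,'z') → ∅
[6] deliver 1→3 → N3(back v1 [z])
[7] deliver 3→1 → ∅
[8] deliver 1→0 → N0(back v1 [z])
[9] timeout(3) → N3(back v2 [z])
[10] timeout(0) → N0(back v2 [z])
[11] deliver 3→2 → N2(prim v2 [-])
[12] deliver 1→0 → ∅
[13] deliver 1→2 → ∅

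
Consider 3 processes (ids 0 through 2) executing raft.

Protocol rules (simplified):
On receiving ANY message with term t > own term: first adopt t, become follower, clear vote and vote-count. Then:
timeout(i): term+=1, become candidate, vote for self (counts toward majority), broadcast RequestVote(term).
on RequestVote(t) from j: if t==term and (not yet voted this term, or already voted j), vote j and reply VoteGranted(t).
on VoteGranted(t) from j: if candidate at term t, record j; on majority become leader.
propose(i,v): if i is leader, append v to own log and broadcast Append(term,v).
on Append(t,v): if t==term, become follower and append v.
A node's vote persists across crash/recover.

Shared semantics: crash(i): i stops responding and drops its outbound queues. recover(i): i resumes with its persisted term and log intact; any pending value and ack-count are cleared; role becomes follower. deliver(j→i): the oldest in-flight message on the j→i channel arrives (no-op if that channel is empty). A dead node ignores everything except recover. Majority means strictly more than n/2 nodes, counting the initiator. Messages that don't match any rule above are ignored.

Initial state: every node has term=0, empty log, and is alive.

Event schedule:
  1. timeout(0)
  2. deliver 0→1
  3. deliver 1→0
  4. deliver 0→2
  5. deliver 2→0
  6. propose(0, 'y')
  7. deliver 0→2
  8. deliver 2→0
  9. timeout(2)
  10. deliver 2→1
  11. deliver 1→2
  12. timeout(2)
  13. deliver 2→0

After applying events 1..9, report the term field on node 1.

1. timeout(0):  <0:cand t1 ->
2. deliver 0→1:  <1:foll t1 ->
3. deliver 1→0:  <0:lead t1 ->
4. deliver 0→2:  <2:foll t1 ->
5. deliver 2→0:  nop
6. propose(0,'y'):  <0:lead t1 y>
7. deliver 0→2:  <2:foll t1 y>
8. deliver 2→0:  nop
9. timeout(2):  <2:cand t2 y>

1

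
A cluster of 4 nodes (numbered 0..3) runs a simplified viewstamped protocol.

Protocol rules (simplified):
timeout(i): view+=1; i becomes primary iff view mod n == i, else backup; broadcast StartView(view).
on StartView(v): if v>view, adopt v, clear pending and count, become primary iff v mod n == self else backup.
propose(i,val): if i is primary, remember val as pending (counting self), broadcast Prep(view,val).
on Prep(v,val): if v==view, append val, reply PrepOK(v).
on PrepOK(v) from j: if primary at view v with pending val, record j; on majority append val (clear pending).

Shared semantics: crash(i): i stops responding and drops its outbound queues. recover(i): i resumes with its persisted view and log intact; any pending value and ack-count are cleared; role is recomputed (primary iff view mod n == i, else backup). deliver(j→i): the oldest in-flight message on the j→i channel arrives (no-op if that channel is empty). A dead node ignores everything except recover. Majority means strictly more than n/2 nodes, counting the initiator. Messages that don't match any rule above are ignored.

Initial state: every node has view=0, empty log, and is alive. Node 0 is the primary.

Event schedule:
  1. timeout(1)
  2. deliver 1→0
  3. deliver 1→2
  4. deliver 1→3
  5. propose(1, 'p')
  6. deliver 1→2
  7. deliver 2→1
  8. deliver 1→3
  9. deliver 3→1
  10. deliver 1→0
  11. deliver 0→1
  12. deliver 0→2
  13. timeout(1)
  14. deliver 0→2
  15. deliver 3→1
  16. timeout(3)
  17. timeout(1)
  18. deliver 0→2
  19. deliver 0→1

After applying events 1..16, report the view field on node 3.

2

step 1 timeout(1): 1={prim,v=1,log=-}
step 2 deliver 1→0: 0={back,v=1,log=-}
step 3 deliver 1→2: 2={back,v=1,log=-}
step 4 deliver 1→3: 3={back,v=1,log=-}
step 5 propose(1,'p'): —
step 6 deliver 1→2: 2={back,v=1,log=p}
step 7 deliver 2→1: —
step 8 deliver 1→3: 3={back,v=1,log=p}
step 9 deliver 3→1: 1={prim,v=1,log=p}
step 10 deliver 1→0: 0={back,v=1,log=p}
step 11 deliver 0→1: —
step 12 deliver 0→2: —
step 13 timeout(1): 1={back,v=2,log=p}
step 14 deliver 0→2: —
step 15 deliver 3→1: —
step 16 timeout(3): 3={back,v=2,log=p}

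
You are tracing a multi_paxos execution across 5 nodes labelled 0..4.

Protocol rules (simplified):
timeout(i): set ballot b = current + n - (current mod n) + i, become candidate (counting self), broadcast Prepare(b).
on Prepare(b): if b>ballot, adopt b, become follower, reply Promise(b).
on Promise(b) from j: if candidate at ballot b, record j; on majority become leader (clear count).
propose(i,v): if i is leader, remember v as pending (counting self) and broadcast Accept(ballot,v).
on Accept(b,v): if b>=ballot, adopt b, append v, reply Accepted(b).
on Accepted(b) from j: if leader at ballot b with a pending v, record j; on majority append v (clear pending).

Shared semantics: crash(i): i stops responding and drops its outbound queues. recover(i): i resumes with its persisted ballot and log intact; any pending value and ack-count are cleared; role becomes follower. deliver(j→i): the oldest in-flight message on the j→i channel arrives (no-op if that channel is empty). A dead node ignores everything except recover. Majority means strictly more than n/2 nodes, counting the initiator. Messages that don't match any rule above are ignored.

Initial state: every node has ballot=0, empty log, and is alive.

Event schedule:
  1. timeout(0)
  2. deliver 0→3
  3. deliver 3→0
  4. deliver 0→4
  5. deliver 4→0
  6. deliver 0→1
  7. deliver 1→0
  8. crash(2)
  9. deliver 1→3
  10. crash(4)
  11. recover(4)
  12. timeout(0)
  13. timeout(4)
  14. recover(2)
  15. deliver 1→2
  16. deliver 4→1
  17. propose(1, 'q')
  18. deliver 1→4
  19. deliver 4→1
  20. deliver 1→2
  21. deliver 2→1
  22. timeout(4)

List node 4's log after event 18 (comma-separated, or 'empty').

after 1 — timeout(0): n0:cand/b5/[-]
after 2 — deliver 0→3: n3:foll/b5/[-]
after 3 — deliver 3→0: ·
after 4 — deliver 0→4: n4:foll/b5/[-]
after 5 — deliver 4→0: n0:lead/b5/[-]
after 6 — deliver 0→1: n1:foll/b5/[-]
after 7 — deliver 1→0: ·
after 8 — crash(2): n2:✗foll/b0/[-]
after 9 — deliver 1→3: ·
after 10 — crash(4): n4:✗foll/b5/[-]
after 11 — recover(4): n4:foll/b5/[-]
after 12 — timeout(0): n0:cand/b10/[-]
after 13 — timeout(4): n4:cand/b14/[-]
after 14 — recover(2): n2:foll/b0/[-]
after 15 — deliver 1→2: ·
after 16 — deliver 4→1: n1:foll/b14/[-]
after 17 — propose(1,'q'): ·
after 18 — deliver 1→4: ·

empty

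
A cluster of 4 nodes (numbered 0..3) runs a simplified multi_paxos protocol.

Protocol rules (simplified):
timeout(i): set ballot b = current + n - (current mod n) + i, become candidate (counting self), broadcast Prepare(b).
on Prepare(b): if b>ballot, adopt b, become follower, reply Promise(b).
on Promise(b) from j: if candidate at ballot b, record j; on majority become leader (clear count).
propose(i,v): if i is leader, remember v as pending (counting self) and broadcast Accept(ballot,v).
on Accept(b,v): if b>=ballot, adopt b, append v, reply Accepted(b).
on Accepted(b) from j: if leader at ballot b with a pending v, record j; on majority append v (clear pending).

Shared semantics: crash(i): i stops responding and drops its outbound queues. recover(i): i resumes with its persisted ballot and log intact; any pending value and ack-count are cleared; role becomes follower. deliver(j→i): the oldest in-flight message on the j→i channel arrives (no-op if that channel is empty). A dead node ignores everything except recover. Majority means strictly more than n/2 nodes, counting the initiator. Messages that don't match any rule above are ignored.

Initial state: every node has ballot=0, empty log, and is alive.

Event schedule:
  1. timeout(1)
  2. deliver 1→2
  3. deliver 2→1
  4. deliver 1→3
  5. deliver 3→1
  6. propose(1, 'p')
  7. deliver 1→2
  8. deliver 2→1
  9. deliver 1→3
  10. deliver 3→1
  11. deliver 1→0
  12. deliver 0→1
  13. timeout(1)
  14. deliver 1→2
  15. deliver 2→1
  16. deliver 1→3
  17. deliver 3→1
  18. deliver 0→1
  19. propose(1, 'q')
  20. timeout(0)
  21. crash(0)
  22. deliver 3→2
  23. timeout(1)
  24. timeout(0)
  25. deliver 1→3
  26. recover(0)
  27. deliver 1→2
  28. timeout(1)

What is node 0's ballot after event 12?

step 1 timeout(1): 1={cand,b=5,log=-}
step 2 deliver 1→2: 2={foll,b=5,log=-}
step 3 deliver 2→1: —
step 4 deliver 1→3: 3={foll,b=5,log=-}
step 5 deliver 3→1: 1={lead,b=5,log=-}
step 6 propose(1,'p'): —
step 7 deliver 1→2: 2={foll,b=5,log=p}
step 8 deliver 2→1: —
step 9 deliver 1→3: 3={foll,b=5,log=p}
step 10 deliver 3→1: 1={lead,b=5,log=p}
step 11 deliver 1→0: 0={foll,b=5,log=-}
step 12 deliver 0→1: —

5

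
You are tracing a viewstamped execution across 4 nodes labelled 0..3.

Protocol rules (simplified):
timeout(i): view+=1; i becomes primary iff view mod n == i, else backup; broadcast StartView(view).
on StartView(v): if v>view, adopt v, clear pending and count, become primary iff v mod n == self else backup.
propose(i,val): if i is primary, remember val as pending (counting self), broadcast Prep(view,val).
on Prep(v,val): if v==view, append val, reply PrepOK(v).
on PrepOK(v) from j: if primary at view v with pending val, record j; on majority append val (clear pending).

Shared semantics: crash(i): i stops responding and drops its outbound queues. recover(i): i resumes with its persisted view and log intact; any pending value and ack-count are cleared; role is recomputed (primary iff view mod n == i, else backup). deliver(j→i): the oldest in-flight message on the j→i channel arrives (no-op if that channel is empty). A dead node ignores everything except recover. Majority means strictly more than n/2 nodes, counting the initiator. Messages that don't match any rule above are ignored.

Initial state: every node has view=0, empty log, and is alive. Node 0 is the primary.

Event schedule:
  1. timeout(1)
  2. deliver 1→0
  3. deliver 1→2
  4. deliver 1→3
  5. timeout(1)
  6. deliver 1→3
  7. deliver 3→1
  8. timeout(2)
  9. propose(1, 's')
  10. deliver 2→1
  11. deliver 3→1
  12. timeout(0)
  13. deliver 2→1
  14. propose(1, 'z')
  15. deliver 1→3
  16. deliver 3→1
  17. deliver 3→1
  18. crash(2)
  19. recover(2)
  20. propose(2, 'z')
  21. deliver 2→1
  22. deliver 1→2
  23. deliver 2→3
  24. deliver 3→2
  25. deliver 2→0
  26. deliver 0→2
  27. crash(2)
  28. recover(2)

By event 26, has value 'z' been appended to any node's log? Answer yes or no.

step 1 timeout(1): 1={prim,v=1,log=-}
step 2 deliver 1→0: 0={back,v=1,log=-}
step 3 deliver 1→2: 2={back,v=1,log=-}
step 4 deliver 1→3: 3={back,v=1,log=-}
step 5 timeout(1): 1={back,v=2,log=-}
step 6 deliver 1→3: 3={back,v=2,log=-}
step 7 deliver 3→1: —
step 8 timeout(2): 2={prim,v=2,log=-}
step 9 propose(1,'s'): —
step 10 deliver 2→1: —
step 11 deliver 3→1: —
step 12 timeout(0): 0={back,v=2,log=-}
step 13 deliver 2→1: —
step 14 propose(1,'z'): —
step 15 deliver 1→3: —
step 16 deliver 3→1: —
step 17 deliver 3→1: —
step 18 crash(2): 2={✗prim,v=2,log=-}
step 19 recover(2): 2={prim,v=2,log=-}
step 20 propose(2,'z'): —
step 21 deliver 2→1: 1={back,v=2,log=z}
step 22 deliver 1→2: —
step 23 deliver 2→3: 3={back,v=2,log=z}
step 24 deliver 3→2: —
step 25 deliver 2→0: 0={back,v=2,log=z}
step 26 deliver 0→2: —

yes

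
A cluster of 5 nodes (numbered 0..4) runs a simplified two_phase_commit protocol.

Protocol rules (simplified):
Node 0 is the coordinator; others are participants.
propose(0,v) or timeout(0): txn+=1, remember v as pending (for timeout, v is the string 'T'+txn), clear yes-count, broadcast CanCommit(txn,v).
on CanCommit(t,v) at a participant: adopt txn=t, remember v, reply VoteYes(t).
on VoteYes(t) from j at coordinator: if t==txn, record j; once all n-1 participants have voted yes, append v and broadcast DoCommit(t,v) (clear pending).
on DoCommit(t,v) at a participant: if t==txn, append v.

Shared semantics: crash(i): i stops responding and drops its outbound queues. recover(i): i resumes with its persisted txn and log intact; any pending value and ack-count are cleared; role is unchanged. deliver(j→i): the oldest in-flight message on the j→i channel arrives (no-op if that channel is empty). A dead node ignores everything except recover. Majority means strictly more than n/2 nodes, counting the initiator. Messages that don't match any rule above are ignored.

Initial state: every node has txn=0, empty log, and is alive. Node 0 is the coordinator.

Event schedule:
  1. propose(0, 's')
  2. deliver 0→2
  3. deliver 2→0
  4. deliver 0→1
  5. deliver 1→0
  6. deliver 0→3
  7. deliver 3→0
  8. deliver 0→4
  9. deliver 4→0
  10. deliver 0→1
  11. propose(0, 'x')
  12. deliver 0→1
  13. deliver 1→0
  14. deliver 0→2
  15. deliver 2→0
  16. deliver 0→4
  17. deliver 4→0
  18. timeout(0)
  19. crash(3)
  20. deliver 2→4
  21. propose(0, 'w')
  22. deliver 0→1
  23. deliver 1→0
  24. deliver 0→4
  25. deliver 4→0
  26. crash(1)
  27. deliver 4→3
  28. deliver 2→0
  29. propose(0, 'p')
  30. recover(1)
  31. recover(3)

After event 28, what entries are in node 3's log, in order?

step 1 propose(0,'s'): 0={coor,t=1,log=-}
step 2 deliver 0→2: 2={part,t=1,log=-}
step 3 deliver 2→0: —
step 4 deliver 0→1: 1={part,t=1,log=-}
step 5 deliver 1→0: —
step 6 deliver 0→3: 3={part,t=1,log=-}
step 7 deliver 3→0: —
step 8 deliver 0→4: 4={part,t=1,log=-}
step 9 deliver 4→0: 0={coor,t=1,log=s}
step 10 deliver 0→1: 1={part,t=1,log=s}
step 11 propose(0,'x'): 0={coor,t=2,log=s}
step 12 deliver 0→1: 1={part,t=2,log=s}
step 13 deliver 1→0: —
step 14 deliver 0→2: 2={part,t=1,log=s}
step 15 deliver 2→0: —
step 16 deliver 0→4: 4={part,t=1,log=s}
step 17 deliver 4→0: —
step 18 timeout(0): 0={coor,t=3,log=s}
step 19 crash(3): 3={✗part,t=1,log=-}
step 20 deliver 2→4: —
step 21 propose(0,'w'): 0={coor,t=4,log=s}
step 22 deliver 0→1: 1={part,t=3,log=s}
step 23 deliver 1→0: —
step 24 deliver 0→4: 4={part,t=2,log=s}
step 25 deliver 4→0: —
step 26 crash(1): 1={✗part,t=3,log=s}
step 27 deliver 4→3: —
step 28 deliver 2→0: —

empty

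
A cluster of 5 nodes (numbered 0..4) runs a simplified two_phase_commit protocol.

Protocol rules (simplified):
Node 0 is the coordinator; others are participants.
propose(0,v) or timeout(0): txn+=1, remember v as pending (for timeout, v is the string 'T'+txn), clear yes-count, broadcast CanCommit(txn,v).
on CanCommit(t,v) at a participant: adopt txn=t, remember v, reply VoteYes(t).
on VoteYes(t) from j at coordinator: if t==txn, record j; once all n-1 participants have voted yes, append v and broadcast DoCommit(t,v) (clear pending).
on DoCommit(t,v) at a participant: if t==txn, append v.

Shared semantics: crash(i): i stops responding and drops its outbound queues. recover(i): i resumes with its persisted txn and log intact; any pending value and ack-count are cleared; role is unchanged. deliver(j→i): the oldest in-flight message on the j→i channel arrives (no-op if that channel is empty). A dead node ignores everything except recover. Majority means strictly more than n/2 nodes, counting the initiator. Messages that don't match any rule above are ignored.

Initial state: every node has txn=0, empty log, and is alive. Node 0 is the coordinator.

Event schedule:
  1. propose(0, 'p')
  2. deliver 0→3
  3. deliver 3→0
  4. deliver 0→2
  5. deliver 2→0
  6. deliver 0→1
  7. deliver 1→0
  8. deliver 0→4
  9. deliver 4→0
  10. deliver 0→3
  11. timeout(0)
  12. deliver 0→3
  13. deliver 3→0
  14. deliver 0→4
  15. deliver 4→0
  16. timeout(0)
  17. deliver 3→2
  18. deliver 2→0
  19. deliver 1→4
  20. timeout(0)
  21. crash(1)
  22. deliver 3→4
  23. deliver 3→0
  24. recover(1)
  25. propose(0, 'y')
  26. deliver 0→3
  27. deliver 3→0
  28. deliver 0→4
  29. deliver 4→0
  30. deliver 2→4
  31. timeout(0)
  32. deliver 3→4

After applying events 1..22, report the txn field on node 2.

after 1 — propose(0,'p'): n0:coor/t1/[-]
after 2 — deliver 0→3: n3:part/t1/[-]
after 3 — deliver 3→0: ·
after 4 — deliver 0→2: n2:part/t1/[-]
after 5 — deliver 2→0: ·
after 6 — deliver 0→1: n1:part/t1/[-]
after 7 — deliver 1→0: ·
after 8 — deliver 0→4: n4:part/t1/[-]
after 9 — deliver 4→0: n0:coor/t1/[p]
after 10 — deliver 0→3: n3:part/t1/[p]
after 11 — timeout(0): n0:coor/t2/[p]
after 12 — deliver 0→3: n3:part/t2/[p]
after 13 — deliver 3→0: ·
after 14 — deliver 0→4: n4:part/t1/[p]
after 15 — deliver 4→0: ·
after 16 — timeout(0): n0:coor/t3/[p]
after 17 — deliver 3→2: ·
after 18 — deliver 2→0: ·
after 19 — deliver 1→4: ·
after 20 — timeout(0): n0:coor/t4/[p]
after 21 — crash(1): n1:✗part/t1/[-]
after 22 — deliver 3→4: ·

1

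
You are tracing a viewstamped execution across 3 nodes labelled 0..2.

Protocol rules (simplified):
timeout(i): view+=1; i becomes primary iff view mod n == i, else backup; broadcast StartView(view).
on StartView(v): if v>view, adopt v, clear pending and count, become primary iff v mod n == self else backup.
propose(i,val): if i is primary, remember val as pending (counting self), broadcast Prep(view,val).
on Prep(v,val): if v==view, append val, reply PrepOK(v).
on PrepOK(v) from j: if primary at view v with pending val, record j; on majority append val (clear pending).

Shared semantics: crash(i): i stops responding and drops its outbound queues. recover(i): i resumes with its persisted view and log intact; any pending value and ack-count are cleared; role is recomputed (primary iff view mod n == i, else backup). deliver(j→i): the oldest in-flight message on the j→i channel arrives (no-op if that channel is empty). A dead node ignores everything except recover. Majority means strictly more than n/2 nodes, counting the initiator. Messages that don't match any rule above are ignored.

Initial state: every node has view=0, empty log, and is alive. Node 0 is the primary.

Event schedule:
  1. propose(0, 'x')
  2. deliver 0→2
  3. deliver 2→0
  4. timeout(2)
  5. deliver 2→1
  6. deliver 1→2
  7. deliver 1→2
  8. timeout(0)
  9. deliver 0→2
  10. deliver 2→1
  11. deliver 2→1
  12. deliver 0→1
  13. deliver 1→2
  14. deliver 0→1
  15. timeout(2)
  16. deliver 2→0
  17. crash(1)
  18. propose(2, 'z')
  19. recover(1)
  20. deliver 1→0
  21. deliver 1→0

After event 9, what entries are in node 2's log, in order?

after 1 — propose(0,'x'): ·
after 2 — deliver 0→2: n2:back/v0/[x]
after 3 — deliver 2→0: n0:prim/v0/[x]
after 4 — timeout(2): n2:back/v1/[x]
after 5 — deliver 2→1: n1:prim/v1/[-]
after 6 — deliver 1→2: ·
after 7 — deliver 1→2: ·
after 8 — timeout(0): n0:back/v1/[x]
after 9 — deliver 0→2: ·

x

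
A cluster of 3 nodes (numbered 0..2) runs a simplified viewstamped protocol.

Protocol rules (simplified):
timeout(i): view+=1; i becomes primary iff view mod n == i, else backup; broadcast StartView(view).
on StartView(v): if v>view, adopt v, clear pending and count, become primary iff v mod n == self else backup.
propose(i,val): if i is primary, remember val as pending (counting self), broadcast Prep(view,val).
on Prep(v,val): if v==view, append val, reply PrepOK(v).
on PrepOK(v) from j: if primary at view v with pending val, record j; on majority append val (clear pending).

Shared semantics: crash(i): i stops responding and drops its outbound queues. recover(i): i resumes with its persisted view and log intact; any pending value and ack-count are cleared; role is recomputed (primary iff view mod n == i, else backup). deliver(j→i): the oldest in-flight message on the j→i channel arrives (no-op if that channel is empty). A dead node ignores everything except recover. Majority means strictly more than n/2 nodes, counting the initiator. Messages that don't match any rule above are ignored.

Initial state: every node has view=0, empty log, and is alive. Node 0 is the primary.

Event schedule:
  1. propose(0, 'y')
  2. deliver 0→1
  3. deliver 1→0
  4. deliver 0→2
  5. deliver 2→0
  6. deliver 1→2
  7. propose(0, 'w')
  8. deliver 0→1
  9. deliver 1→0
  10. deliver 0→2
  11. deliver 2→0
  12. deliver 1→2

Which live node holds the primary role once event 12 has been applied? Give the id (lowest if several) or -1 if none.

0

[1] propose(0,'y') → ∅
[2] deliver 0→1 → N1(back v0 [y])
[3] deliver 1→0 → N0(prim v0 [y])
[4] deliver 0→2 → N2(back v0 [y])
[5] deliver 2→0 → ∅
[6] deliver 1→2 → ∅
[7] propose(0,'w') → ∅
[8] deliver 0→1 → N1(back v0 [y,w])
[9] deliver 1→0 → N0(prim v0 [y,w])
[10] deliver 0→2 → N2(back v0 [y,w])
[11] deliver 2→0 → ∅
[12] deliver 1→2 → ∅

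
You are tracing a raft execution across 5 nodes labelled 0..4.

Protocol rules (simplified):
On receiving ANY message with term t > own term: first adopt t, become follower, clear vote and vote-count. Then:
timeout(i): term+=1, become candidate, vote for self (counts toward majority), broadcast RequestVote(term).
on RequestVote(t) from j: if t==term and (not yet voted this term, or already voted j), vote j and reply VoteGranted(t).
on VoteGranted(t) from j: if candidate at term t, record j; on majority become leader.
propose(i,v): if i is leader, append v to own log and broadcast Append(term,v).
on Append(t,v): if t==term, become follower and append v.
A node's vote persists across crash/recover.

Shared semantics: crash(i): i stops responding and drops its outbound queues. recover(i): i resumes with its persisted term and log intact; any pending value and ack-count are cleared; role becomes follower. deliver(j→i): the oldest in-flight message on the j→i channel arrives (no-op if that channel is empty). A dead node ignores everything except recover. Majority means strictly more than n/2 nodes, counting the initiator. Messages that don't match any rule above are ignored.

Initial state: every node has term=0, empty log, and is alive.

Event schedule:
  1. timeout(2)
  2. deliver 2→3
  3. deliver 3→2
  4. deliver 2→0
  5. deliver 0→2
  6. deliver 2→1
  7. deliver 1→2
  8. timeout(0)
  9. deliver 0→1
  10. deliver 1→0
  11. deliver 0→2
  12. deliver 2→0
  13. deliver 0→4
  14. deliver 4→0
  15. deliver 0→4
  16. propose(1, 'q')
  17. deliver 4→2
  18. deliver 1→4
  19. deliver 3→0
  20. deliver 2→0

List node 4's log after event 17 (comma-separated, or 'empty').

step 1 timeout(2): 2={cand,t=1,log=-}
step 2 deliver 2→3: 3={foll,t=1,log=-}
step 3 deliver 3→2: —
step 4 deliver 2→0: 0={foll,t=1,log=-}
step 5 deliver 0→2: 2={lead,t=1,log=-}
step 6 deliver 2→1: 1={foll,t=1,log=-}
step 7 deliver 1→2: —
step 8 timeout(0): 0={cand,t=2,log=-}
step 9 deliver 0→1: 1={foll,t=2,log=-}
step 10 deliver 1→0: —
step 11 deliver 0→2: 2={foll,t=2,log=-}
step 12 deliver 2→0: 0={lead,t=2,log=-}
step 13 deliver 0→4: 4={foll,t=2,log=-}
step 14 deliver 4→0: —
step 15 deliver 0→4: —
step 16 propose(1,'q'): —
step 17 deliver 4→2: —

empty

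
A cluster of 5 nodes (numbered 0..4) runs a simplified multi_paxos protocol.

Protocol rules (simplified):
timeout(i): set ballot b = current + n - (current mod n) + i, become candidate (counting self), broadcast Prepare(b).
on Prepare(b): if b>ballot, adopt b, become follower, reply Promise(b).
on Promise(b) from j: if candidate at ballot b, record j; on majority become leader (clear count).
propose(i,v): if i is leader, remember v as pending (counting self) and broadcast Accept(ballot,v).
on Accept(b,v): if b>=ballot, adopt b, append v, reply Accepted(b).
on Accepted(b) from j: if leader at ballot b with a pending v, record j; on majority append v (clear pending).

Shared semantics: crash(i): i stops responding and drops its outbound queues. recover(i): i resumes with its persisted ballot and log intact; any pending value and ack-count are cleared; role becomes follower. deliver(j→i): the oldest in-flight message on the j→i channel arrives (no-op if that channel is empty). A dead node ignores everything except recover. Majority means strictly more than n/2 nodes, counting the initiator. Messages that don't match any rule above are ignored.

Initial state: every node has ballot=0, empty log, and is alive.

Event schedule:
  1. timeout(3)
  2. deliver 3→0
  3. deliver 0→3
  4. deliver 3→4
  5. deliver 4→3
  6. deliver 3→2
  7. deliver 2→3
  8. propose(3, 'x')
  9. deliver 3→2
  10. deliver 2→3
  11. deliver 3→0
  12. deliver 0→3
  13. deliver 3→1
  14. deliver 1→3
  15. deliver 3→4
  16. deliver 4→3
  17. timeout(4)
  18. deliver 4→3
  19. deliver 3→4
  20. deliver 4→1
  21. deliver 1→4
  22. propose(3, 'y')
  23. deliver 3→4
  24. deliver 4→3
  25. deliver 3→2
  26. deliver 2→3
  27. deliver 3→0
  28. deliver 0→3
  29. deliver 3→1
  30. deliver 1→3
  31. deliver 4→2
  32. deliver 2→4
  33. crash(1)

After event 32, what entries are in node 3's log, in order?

x

1. timeout(3):  <3:cand b8 ->
2. deliver 3→0:  <0:foll b8 ->
3. deliver 0→3:  nop
4. deliver 3→4:  <4:foll b8 ->
5. deliver 4→3:  <3:lead b8 ->
6. deliver 3→2:  <2:foll b8 ->
7. deliver 2→3:  nop
8. propose(3,'x'):  nop
9. deliver 3→2:  <2:foll b8 x>
10. deliver 2→3:  nop
11. deliver 3→0:  <0:foll b8 x>
12. deliver 0→3:  <3:lead b8 x>
13. deliver 3→1:  <1:foll b8 ->
14. deliver 1→3:  nop
15. deliver 3→4:  <4:foll b8 x>
16. deliver 4→3:  nop
17. timeout(4):  <4:cand b14 x>
18. deliver 4→3:  <3:foll b14 x>
19. deliver 3→4:  nop
20. deliver 4→1:  <1:foll b14 ->
21. deliver 1→4:  <4:lead b14 x>
22. propose(3,'y'):  nop
23. deliver 3→4:  nop
24. deliver 4→3:  nop
25. deliver 3→2:  nop
26. deliver 2→3:  nop
27. deliver 3→0:  nop
28. deliver 0→3:  nop
29. deliver 3→1:  nop
30. deliver 1→3:  nop
31. deliver 4→2:  <2:foll b14 x>
32. deliver 2→4:  nop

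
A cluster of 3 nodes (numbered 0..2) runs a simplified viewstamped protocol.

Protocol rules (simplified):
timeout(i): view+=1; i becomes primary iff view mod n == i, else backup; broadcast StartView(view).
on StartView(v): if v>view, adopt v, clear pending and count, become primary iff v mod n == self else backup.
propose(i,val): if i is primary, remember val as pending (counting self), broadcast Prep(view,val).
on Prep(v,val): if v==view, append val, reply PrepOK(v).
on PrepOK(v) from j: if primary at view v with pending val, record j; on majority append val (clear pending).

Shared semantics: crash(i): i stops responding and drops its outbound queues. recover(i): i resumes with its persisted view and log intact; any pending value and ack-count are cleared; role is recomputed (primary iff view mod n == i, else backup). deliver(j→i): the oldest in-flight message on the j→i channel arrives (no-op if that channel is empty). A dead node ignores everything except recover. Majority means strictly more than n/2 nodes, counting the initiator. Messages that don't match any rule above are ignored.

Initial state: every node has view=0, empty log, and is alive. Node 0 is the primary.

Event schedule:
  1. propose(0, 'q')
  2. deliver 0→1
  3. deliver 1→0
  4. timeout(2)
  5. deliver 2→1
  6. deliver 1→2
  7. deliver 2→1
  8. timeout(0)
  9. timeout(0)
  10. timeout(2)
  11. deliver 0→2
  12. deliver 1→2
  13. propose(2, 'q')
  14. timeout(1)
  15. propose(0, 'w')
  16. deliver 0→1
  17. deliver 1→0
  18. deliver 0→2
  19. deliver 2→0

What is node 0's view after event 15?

1. propose(0,'q'):  nop
2. deliver 0→1:  <1:back v0 q>
3. deliver 1→0:  <0:prim v0 q>
4. timeout(2):  <2:back v1 ->
5. deliver 2→1:  <1:prim v1 q>
6. deliver 1→2:  nop
7. deliver 2→1:  nop
8. timeout(0):  <0:back v1 q>
9. timeout(0):  <0:back v2 q>
10. timeout(2):  <2:prim v2 ->
11. deliver 0→2:  nop
12. deliver 1→2:  nop
13. propose(2,'q'):  nop
14. timeout(1):  <1:back v2 q>
15. propose(0,'w'):  nop

2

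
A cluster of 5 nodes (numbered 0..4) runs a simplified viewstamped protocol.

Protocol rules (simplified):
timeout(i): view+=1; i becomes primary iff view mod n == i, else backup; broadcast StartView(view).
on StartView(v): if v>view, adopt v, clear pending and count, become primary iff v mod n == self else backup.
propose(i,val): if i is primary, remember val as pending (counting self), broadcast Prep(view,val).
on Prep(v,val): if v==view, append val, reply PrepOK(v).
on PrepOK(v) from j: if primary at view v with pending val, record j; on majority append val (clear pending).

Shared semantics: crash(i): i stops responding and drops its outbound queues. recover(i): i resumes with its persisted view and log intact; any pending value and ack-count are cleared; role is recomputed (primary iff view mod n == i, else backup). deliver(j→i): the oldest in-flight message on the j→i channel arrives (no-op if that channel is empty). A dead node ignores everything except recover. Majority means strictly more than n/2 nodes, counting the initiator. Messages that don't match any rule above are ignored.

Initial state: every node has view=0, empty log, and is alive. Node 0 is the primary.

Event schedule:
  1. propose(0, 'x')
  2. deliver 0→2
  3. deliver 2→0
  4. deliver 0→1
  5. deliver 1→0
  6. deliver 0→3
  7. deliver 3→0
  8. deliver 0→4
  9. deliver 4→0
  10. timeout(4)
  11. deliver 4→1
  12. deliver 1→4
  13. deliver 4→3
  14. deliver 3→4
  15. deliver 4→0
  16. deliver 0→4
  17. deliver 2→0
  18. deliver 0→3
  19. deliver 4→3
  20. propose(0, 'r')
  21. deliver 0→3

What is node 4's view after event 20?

1

1. propose(0,'x'):  nop
2. deliver 0→2:  <2:back v0 x>
3. deliver 2→0:  nop
4. deliver 0→1:  <1:back v0 x>
5. deliver 1→0:  <0:prim v0 x>
6. deliver 0→3:  <3:back v0 x>
7. deliver 3→0:  nop
8. deliver 0→4:  <4:back v0 x>
9. deliver 4→0:  nop
10. timeout(4):  <4:back v1 x>
11. deliver 4→1:  <1:prim v1 x>
12. deliver 1→4:  nop
13. deliver 4→3:  <3:back v1 x>
14. deliver 3→4:  nop
15. deliver 4→0:  <0:back v1 x>
16. deliver 0→4:  nop
17. deliver 2→0:  nop
18. deliver 0→3:  nop
19. deliver 4→3:  nop
20. propose(0,'r'):  nop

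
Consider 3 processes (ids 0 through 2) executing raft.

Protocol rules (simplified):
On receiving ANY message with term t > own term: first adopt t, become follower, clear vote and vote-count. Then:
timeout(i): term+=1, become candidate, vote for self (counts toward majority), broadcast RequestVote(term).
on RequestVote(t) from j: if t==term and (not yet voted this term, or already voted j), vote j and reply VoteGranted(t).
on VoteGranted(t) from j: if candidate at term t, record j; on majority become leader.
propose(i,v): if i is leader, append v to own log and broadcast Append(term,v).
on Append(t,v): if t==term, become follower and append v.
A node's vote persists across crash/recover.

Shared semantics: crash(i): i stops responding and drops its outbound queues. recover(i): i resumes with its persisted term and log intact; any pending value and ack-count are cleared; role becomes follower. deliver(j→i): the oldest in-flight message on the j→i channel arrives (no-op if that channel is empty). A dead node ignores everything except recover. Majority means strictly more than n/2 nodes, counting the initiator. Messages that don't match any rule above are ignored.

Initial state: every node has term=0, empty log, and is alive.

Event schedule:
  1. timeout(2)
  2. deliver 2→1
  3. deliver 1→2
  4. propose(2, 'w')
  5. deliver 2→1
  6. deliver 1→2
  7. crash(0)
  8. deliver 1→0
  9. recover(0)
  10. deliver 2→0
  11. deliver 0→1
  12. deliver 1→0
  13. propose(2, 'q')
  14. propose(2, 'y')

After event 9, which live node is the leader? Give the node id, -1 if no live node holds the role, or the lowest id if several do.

2

after 1 — timeout(2): n2:cand/t1/[-]
after 2 — deliver 2→1: n1:foll/t1/[-]
after 3 — deliver 1→2: n2:lead/t1/[-]
after 4 — propose(2,'w'): n2:lead/t1/[w]
after 5 — deliver 2→1: n1:foll/t1/[w]
after 6 — deliver 1→2: ·
after 7 — crash(0): n0:✗foll/t0/[-]
after 8 — deliver 1→0: ·
after 9 — recover(0): n0:foll/t0/[-]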